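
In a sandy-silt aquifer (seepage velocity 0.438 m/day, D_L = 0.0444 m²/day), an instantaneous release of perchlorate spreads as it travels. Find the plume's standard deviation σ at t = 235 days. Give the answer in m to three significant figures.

Dispersive spreading gives a Gaussian with σ² = 2Dt; advection only shifts the center.
σ = √(2 × 0.0444 × 235) = 4.57 m.

4.57 m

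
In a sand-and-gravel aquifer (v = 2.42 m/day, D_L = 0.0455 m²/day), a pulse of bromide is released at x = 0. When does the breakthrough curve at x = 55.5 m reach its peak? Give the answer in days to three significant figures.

22.9 days

For the 1D instantaneous-source solution, setting ∂C/∂t = 0 at fixed x gives v²t² + 2Dt − x² = 0, so t = (√(D² + v²x²) − D)/v².
√(D² + v²x²) = √(0.0455² + 2.42² × 55.5²) = 134.3; v² = 5.8564.
t = (134.3 − 0.0455)/5.8564 = 22.9 days (vs. the pure-advection estimate x/v = 22.9 d).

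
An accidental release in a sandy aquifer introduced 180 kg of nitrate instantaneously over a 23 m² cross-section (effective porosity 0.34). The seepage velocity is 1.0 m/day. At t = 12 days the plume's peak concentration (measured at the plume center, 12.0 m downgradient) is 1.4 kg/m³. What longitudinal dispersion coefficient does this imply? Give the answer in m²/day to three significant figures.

1.79 m²/day

At the plume center C_max = M/(n_e·A·√(4πDt)), so D = M²/(4πt·(n_e·A·C_max)²).
n_e·A·C_max = 0.34 × 23 × 1.4 = 10.95 kg/m.
D = 180²/(4π × 12 × 10.95²) = 1.79 m²/day.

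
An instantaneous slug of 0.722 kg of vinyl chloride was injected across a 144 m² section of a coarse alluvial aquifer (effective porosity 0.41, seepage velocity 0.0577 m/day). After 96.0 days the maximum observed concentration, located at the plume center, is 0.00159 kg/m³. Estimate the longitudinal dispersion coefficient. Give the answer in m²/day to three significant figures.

0.0490 m²/day

At the plume center C_max = M/(n_e·A·√(4πDt)), so D = M²/(4πt·(n_e·A·C_max)²).
n_e·A·C_max = 0.41 × 144 × 0.00159 = 0.09387 kg/m.
D = 0.722²/(4π × 96.0 × 0.09387²) = 0.0490 m²/day.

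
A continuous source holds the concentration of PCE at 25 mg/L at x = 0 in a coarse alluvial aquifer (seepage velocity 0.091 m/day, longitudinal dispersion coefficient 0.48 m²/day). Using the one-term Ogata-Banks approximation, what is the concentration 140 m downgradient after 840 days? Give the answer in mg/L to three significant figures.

For a continuous step input, C/C₀ ≈ ½·erfc((x−vt)/(2√(Dt))).
vt = 0.091 × 840 = 76.44 m and 2√(Dt) = 2√(0.48 × 840) = 40.16 m.
Argument (x−vt)/(2√(Dt)) = (140 − 76.44)/40.16 = 1.583; ½·erfc(1.583) = 0.01259.
C = 25 × 0.01259 = 0.315 mg/L.

0.315 mg/L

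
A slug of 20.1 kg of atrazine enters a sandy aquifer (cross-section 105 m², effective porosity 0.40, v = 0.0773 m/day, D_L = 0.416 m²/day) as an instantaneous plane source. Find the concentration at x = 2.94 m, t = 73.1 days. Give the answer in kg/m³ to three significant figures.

For an instantaneous plane source, C(x,t) = M/(n_e·A·√(4πDt)) · exp(−(x−vt)²/(4Dt)), with n_e·A the pore (flow) area.
Plume center vt = 0.0773 × 73.1 = 5.65063 m, so the well at 2.94 m is 2.71063 m upgradient of the peak.
√(4πDt) = 19.55 m, giving peak height M/(n_e·A·√(4πDt)) = 20.1/(0.40 × 105 × 19.55) = 0.02448 kg/m³.
(x−vt)²/(4Dt) = (-2.71063)²/(4 × 0.416 × 73.1) = 0.06040; exp(−0.06040) = 0.9414.
C = 0.02448 × 0.9414 = 0.0230 kg/m³.

0.0230 kg/m³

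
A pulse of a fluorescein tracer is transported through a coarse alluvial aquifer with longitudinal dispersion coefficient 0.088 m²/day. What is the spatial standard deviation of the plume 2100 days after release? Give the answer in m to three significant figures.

19.2 m

Dispersive spreading gives a Gaussian with σ² = 2Dt; advection only shifts the center.
σ = √(2 × 0.088 × 2100) = 19.2 m.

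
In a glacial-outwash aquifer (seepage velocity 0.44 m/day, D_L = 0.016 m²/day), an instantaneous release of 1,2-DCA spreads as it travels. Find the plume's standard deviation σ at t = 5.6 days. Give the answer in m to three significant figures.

0.423 m

Dispersive spreading gives a Gaussian with σ² = 2Dt; advection only shifts the center.
σ = √(2 × 0.016 × 5.6) = 0.423 m.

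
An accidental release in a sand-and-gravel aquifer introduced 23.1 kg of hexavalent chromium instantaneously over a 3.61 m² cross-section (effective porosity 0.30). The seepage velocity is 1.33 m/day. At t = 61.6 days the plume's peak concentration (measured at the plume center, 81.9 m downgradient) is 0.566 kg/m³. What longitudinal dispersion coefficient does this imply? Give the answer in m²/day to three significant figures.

1.83 m²/day

At the plume center C_max = M/(n_e·A·√(4πDt)), so D = M²/(4πt·(n_e·A·C_max)²).
n_e·A·C_max = 0.30 × 3.61 × 0.566 = 0.6130 kg/m.
D = 23.1²/(4π × 61.6 × 0.6130²) = 1.83 m²/day.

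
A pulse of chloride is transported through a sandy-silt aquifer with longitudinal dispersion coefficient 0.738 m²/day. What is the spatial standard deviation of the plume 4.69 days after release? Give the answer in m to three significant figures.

2.63 m

Dispersive spreading gives a Gaussian with σ² = 2Dt; advection only shifts the center.
σ = √(2 × 0.738 × 4.69) = 2.63 m.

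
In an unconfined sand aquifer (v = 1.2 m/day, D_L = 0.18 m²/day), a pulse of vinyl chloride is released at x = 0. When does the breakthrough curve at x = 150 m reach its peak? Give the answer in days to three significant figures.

For the 1D instantaneous-source solution, setting ∂C/∂t = 0 at fixed x gives v²t² + 2Dt − x² = 0, so t = (√(D² + v²x²) − D)/v².
√(D² + v²x²) = √(0.18² + 1.2² × 150²) = 180.0; v² = 1.44.
t = (180.0 − 0.18)/1.44 = 125 days (vs. the pure-advection estimate x/v = 125 d).

125 days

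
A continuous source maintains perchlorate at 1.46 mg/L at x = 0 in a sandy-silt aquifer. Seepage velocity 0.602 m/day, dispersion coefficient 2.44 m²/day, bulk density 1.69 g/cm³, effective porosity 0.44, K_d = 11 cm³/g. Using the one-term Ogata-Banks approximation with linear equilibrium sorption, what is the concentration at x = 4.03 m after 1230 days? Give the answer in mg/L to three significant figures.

1.27 mg/L

Retardation factor R = 1 + ρ_b·K_d/n = 1 + 1.69 × 11/0.44 = 43.25.
Sorption retards both mechanisms: v_R = v/R = 0.01392 m/day, D_R = D/R = 0.05642 m²/day.
v_R·t = 0.01392 × 1230 = 17.1216 m; 2√(D_R t) = 16.66 m; argument = (4.03 − 17.1216)/16.66 = -0.7858.
C = C₀ × ½·erfc(-0.7858) = 1.46 × 0.8668 = 1.27 mg/L.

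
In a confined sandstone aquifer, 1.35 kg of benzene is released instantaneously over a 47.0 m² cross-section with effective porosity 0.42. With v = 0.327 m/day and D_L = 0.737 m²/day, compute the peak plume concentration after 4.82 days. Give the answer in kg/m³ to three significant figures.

The peak of an instantaneous 1D plume sits at x = vt; there the Gaussian factor is 1 and C_max = M/(n_e·A·√(4πDt)), where n_e·A is the pore area the mass is dissolved in.
√(4πDt) = √(4π × 0.737 × 4.82) = 6.681 m, so C_max = 1.35/(0.42 × 47.0 × 6.681) = 0.0102 kg/m³.

0.0102 kg/m³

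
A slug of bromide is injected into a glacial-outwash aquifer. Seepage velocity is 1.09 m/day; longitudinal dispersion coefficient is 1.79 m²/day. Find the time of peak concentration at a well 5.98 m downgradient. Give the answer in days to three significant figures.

For the 1D instantaneous-source solution, setting ∂C/∂t = 0 at fixed x gives v²t² + 2Dt − x² = 0, so t = (√(D² + v²x²) − D)/v².
√(D² + v²x²) = √(1.79² + 1.09² × 5.98²) = 6.760; v² = 1.1881.
t = (6.760 − 1.79)/1.1881 = 4.18 days (vs. the pure-advection estimate x/v = 5.49 d).

4.18 days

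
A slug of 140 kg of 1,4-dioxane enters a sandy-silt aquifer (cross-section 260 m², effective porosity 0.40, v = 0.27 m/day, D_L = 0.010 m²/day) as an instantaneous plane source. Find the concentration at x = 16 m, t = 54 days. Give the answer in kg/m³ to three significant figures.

For an instantaneous plane source, C(x,t) = M/(n_e·A·√(4πDt)) · exp(−(x−vt)²/(4Dt)), with n_e·A the pore (flow) area.
Plume center vt = 0.27 × 54 = 14.58 m, so the well at 16 m is 1.42 m downgradient of the peak.
√(4πDt) = 2.605 m, giving peak height M/(n_e·A·√(4πDt)) = 140/(0.40 × 260 × 2.605) = 0.5168 kg/m³.
(x−vt)²/(4Dt) = (1.42)²/(4 × 0.010 × 54) = 0.9335; exp(−0.9335) = 0.3932.
C = 0.5168 × 0.3932 = 0.203 kg/m³.

0.203 kg/m³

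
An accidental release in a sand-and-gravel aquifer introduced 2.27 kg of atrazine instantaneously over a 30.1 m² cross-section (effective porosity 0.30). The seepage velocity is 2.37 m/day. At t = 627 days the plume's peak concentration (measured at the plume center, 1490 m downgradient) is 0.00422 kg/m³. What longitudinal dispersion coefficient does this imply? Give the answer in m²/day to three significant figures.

0.450 m²/day

At the plume center C_max = M/(n_e·A·√(4πDt)), so D = M²/(4πt·(n_e·A·C_max)²).
n_e·A·C_max = 0.30 × 30.1 × 0.00422 = 0.03811 kg/m.
D = 2.27²/(4π × 627 × 0.03811²) = 0.450 m²/day.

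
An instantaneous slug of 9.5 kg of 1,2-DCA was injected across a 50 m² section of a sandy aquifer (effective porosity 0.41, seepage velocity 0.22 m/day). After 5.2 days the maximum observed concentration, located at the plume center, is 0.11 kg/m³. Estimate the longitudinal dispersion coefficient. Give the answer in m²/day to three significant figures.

0.272 m²/day

At the plume center C_max = M/(n_e·A·√(4πDt)), so D = M²/(4πt·(n_e·A·C_max)²).
n_e·A·C_max = 0.41 × 50 × 0.11 = 2.255 kg/m.
D = 9.5²/(4π × 5.2 × 2.255²) = 0.272 m²/day.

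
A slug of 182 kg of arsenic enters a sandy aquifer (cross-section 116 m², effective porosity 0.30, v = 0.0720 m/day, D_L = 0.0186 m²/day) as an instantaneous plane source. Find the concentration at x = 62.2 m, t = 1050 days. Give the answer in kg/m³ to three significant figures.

0.0335 kg/m³

For an instantaneous plane source, C(x,t) = M/(n_e·A·√(4πDt)) · exp(−(x−vt)²/(4Dt)), with n_e·A the pore (flow) area.
Plume center vt = 0.0720 × 1050 = 75.6 m, so the well at 62.2 m is 13.4 m upgradient of the peak.
√(4πDt) = 15.67 m, giving peak height M/(n_e·A·√(4πDt)) = 182/(0.30 × 116 × 15.67) = 0.3338 kg/m³.
(x−vt)²/(4Dt) = (-13.4)²/(4 × 0.0186 × 1050) = 2.299; exp(−2.299) = 0.1004.
C = 0.3338 × 0.1004 = 0.0335 kg/m³.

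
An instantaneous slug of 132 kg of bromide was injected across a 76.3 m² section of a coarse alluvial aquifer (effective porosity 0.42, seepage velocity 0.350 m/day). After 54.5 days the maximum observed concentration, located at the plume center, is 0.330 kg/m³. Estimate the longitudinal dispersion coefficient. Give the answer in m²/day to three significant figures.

0.227 m²/day

At the plume center C_max = M/(n_e·A·√(4πDt)), so D = M²/(4πt·(n_e·A·C_max)²).
n_e·A·C_max = 0.42 × 76.3 × 0.330 = 10.58 kg/m.
D = 132²/(4π × 54.5 × 10.58²) = 0.227 m²/day.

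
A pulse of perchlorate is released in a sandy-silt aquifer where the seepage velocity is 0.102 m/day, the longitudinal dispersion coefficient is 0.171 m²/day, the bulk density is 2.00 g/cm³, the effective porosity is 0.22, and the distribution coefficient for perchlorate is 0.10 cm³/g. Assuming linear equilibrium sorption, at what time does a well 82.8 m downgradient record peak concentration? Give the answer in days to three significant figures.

Retardation factor R = 1 + ρ_b·K_d/n = 1 + 2.00 × 0.10/0.22 = 1.909.
Sorption retards both mechanisms: v_R = v/R = 0.05343 m/day, D_R = D/R = 0.08958 m²/day.
Peak time from v_R²t² + 2D_R t − x² = 0: t = (√(D_R² + v_R²x²) − D_R)/v_R².
√(D_R² + v_R²x²) = √(0.08958² + 0.05343² × 82.8²) = 4.425; v_R² = 0.002855.
t = (4.425 − 0.08958)/0.002855 = 1520 days.

1520 days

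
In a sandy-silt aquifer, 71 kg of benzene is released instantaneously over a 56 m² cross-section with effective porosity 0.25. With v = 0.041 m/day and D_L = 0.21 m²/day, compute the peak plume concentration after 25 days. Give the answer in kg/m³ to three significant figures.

The peak of an instantaneous 1D plume sits at x = vt; there the Gaussian factor is 1 and C_max = M/(n_e·A·√(4πDt)), where n_e·A is the pore area the mass is dissolved in.
√(4πDt) = √(4π × 0.21 × 25) = 8.122 m, so C_max = 71/(0.25 × 56 × 8.122) = 0.624 kg/m³.

0.624 kg/m³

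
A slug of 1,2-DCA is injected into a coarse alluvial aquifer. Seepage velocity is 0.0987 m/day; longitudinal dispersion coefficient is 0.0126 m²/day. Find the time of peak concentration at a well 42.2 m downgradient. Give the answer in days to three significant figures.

426 days

For the 1D instantaneous-source solution, setting ∂C/∂t = 0 at fixed x gives v²t² + 2Dt − x² = 0, so t = (√(D² + v²x²) − D)/v².
√(D² + v²x²) = √(0.0126² + 0.0987² × 42.2²) = 4.165; v² = 0.00974169.
t = (4.165 − 0.0126)/0.00974169 = 426 days (vs. the pure-advection estimate x/v = 428 d).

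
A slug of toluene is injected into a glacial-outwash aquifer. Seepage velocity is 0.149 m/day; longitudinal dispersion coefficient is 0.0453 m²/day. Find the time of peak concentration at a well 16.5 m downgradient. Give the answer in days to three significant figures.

For the 1D instantaneous-source solution, setting ∂C/∂t = 0 at fixed x gives v²t² + 2Dt − x² = 0, so t = (√(D² + v²x²) − D)/v².
√(D² + v²x²) = √(0.0453² + 0.149² × 16.5²) = 2.459; v² = 0.022201.
t = (2.459 − 0.0453)/0.022201 = 109 days (vs. the pure-advection estimate x/v = 111 d).

109 days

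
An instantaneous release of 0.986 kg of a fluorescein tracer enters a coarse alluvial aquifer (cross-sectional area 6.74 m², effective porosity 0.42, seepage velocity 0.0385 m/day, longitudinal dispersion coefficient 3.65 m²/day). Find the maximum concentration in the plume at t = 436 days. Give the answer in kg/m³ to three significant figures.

0.00246 kg/m³

The peak of an instantaneous 1D plume sits at x = vt; there the Gaussian factor is 1 and C_max = M/(n_e·A·√(4πDt)), where n_e·A is the pore area the mass is dissolved in.
√(4πDt) = √(4π × 3.65 × 436) = 141.4 m, so C_max = 0.986/(0.42 × 6.74 × 141.4) = 0.00246 kg/m³.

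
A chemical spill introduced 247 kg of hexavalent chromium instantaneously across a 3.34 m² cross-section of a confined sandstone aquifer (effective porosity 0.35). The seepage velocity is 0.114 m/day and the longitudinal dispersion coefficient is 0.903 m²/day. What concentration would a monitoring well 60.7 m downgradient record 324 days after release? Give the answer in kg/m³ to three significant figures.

For an instantaneous plane source, C(x,t) = M/(n_e·A·√(4πDt)) · exp(−(x−vt)²/(4Dt)), with n_e·A the pore (flow) area.
Plume center vt = 0.114 × 324 = 36.936 m, so the well at 60.7 m is 23.764 m downgradient of the peak.
√(4πDt) = 60.63 m, giving peak height M/(n_e·A·√(4πDt)) = 247/(0.35 × 3.34 × 60.63) = 3.485 kg/m³.
(x−vt)²/(4Dt) = (23.764)²/(4 × 0.903 × 324) = 0.4826; exp(−0.4826) = 0.6172.
C = 3.485 × 0.6172 = 2.15 kg/m³.

2.15 kg/m³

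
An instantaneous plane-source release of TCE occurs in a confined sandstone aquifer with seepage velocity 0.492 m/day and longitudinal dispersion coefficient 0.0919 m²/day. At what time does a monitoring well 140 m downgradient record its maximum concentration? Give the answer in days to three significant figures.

284 days

For the 1D instantaneous-source solution, setting ∂C/∂t = 0 at fixed x gives v²t² + 2Dt − x² = 0, so t = (√(D² + v²x²) − D)/v².
√(D² + v²x²) = √(0.0919² + 0.492² × 140²) = 68.88; v² = 0.242064.
t = (68.88 − 0.0919)/0.242064 = 284 days (vs. the pure-advection estimate x/v = 285 d).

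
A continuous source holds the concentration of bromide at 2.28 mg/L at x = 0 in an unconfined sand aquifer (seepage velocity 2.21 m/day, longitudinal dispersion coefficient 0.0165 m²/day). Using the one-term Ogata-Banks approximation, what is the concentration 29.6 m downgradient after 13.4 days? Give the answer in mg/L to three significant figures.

1.16 mg/L

For a continuous step input, C/C₀ ≈ ½·erfc((x−vt)/(2√(Dt))).
vt = 2.21 × 13.4 = 29.614 m and 2√(Dt) = 2√(0.0165 × 13.4) = 0.9404 m.
Argument (x−vt)/(2√(Dt)) = (29.6 − 29.614)/0.9404 = -0.01489; ½·erfc(-0.01489) = 0.5084.
C = 2.28 × 0.5084 = 1.16 mg/L.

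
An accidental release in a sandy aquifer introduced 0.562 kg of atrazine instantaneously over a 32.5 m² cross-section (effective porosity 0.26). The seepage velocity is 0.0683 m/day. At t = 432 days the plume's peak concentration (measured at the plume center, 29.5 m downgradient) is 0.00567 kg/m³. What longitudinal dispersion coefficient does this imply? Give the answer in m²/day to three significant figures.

0.0253 m²/day

At the plume center C_max = M/(n_e·A·√(4πDt)), so D = M²/(4πt·(n_e·A·C_max)²).
n_e·A·C_max = 0.26 × 32.5 × 0.00567 = 0.04791 kg/m.
D = 0.562²/(4π × 432 × 0.04791²) = 0.0253 m²/day.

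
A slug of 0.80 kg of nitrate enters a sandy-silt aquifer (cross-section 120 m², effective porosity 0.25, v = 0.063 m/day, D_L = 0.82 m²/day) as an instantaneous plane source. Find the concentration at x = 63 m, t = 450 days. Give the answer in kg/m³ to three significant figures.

For an instantaneous plane source, C(x,t) = M/(n_e·A·√(4πDt)) · exp(−(x−vt)²/(4Dt)), with n_e·A the pore (flow) area.
Plume center vt = 0.063 × 450 = 28.35 m, so the well at 63 m is 34.65 m downgradient of the peak.
√(4πDt) = 68.10 m, giving peak height M/(n_e·A·√(4πDt)) = 0.80/(0.25 × 120 × 68.10) = 0.0003916 kg/m³.
(x−vt)²/(4Dt) = (34.65)²/(4 × 0.82 × 450) = 0.8134; exp(−0.8134) = 0.4433.
C = 0.0003916 × 0.4433 = 0.000174 kg/m³.

0.000174 kg/m³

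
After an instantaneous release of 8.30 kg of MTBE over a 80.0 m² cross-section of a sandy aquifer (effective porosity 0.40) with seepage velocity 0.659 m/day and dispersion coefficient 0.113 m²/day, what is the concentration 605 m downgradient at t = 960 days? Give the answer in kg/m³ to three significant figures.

0.00121 kg/m³

For an instantaneous plane source, C(x,t) = M/(n_e·A·√(4πDt)) · exp(−(x−vt)²/(4Dt)), with n_e·A the pore (flow) area.
Plume center vt = 0.659 × 960 = 632.64 m, so the well at 605 m is 27.64 m upgradient of the peak.
√(4πDt) = 36.92 m, giving peak height M/(n_e·A·√(4πDt)) = 8.30/(0.40 × 80.0 × 36.92) = 0.007025 kg/m³.
(x−vt)²/(4Dt) = (-27.64)²/(4 × 0.113 × 960) = 1.761; exp(−1.761) = 0.1719.
C = 0.007025 × 0.1719 = 0.00121 kg/m³.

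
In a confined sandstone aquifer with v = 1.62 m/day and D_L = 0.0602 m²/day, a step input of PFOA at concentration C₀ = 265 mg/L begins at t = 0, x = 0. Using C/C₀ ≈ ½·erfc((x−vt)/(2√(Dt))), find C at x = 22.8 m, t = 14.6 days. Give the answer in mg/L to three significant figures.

196 mg/L

For a continuous step input, C/C₀ ≈ ½·erfc((x−vt)/(2√(Dt))).
vt = 1.62 × 14.6 = 23.652 m and 2√(Dt) = 2√(0.0602 × 14.6) = 1.875 m.
Argument (x−vt)/(2√(Dt)) = (22.8 − 23.652)/1.875 = -0.4544; ½·erfc(-0.4544) = 0.7398.
C = 265 × 0.7398 = 196 mg/L.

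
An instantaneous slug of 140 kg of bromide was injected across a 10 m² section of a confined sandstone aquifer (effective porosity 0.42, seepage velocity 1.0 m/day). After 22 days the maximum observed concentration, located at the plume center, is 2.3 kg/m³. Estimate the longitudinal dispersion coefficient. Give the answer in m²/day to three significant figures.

0.760 m²/day

At the plume center C_max = M/(n_e·A·√(4πDt)), so D = M²/(4πt·(n_e·A·C_max)²).
n_e·A·C_max = 0.42 × 10 × 2.3 = 9.660 kg/m.
D = 140²/(4π × 22 × 9.660²) = 0.760 m²/day.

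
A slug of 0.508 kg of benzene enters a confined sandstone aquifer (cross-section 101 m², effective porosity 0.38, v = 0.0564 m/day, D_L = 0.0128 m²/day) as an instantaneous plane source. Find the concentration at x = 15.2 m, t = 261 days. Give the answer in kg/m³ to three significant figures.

For an instantaneous plane source, C(x,t) = M/(n_e·A·√(4πDt)) · exp(−(x−vt)²/(4Dt)), with n_e·A the pore (flow) area.
Plume center vt = 0.0564 × 261 = 14.7204 m, so the well at 15.2 m is 0.4796 m downgradient of the peak.
√(4πDt) = 6.479 m, giving peak height M/(n_e·A·√(4πDt)) = 0.508/(0.38 × 101 × 6.479) = 0.002043 kg/m³.
(x−vt)²/(4Dt) = (0.4796)²/(4 × 0.0128 × 261) = 0.01721; exp(−0.01721) = 0.9829.
C = 0.002043 × 0.9829 = 0.00201 kg/m³.

0.00201 kg/m³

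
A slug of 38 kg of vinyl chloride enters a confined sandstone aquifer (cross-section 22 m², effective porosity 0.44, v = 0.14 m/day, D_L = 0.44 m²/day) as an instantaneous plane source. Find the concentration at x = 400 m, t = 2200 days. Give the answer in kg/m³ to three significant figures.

0.00400 kg/m³

For an instantaneous plane source, C(x,t) = M/(n_e·A·√(4πDt)) · exp(−(x−vt)²/(4Dt)), with n_e·A the pore (flow) area.
Plume center vt = 0.14 × 2200 = 308 m, so the well at 400 m is 92 m downgradient of the peak.
√(4πDt) = 110.3 m, giving peak height M/(n_e·A·√(4πDt)) = 38/(0.44 × 22 × 110.3) = 0.03559 kg/m³.
(x−vt)²/(4Dt) = (92)²/(4 × 0.44 × 2200) = 2.186; exp(−2.186) = 0.1124.
C = 0.03559 × 0.1124 = 0.00400 kg/m³.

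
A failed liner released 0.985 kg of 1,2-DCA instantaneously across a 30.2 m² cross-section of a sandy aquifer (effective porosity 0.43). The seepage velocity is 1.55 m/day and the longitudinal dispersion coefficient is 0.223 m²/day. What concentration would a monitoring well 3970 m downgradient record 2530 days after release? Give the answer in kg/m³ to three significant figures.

For an instantaneous plane source, C(x,t) = M/(n_e·A·√(4πDt)) · exp(−(x−vt)²/(4Dt)), with n_e·A the pore (flow) area.
Plume center vt = 1.55 × 2530 = 3921.5 m, so the well at 3970 m is 48.5 m downgradient of the peak.
√(4πDt) = 84.20 m, giving peak height M/(n_e·A·√(4πDt)) = 0.985/(0.43 × 30.2 × 84.20) = 0.0009008 kg/m³.
(x−vt)²/(4Dt) = (48.5)²/(4 × 0.223 × 2530) = 1.042; exp(−1.042) = 0.3527.
C = 0.0009008 × 0.3527 = 0.000318 kg/m³.

0.000318 kg/m³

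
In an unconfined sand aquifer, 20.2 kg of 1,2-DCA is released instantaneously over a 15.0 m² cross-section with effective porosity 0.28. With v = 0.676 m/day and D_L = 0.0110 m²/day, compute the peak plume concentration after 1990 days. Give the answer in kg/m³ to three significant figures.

0.290 kg/m³

The peak of an instantaneous 1D plume sits at x = vt; there the Gaussian factor is 1 and C_max = M/(n_e·A·√(4πDt)), where n_e·A is the pore area the mass is dissolved in.
√(4πDt) = √(4π × 0.0110 × 1990) = 16.59 m, so C_max = 20.2/(0.28 × 15.0 × 16.59) = 0.290 kg/m³.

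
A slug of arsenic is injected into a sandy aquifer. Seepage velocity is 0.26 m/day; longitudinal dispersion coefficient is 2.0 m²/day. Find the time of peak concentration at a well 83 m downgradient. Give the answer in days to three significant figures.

For the 1D instantaneous-source solution, setting ∂C/∂t = 0 at fixed x gives v²t² + 2Dt − x² = 0, so t = (√(D² + v²x²) − D)/v².
√(D² + v²x²) = √(2.0² + 0.26² × 83²) = 21.67; v² = 0.0676.
t = (21.67 − 2.0)/0.0676 = 291 days (vs. the pure-advection estimate x/v = 319 d).

291 days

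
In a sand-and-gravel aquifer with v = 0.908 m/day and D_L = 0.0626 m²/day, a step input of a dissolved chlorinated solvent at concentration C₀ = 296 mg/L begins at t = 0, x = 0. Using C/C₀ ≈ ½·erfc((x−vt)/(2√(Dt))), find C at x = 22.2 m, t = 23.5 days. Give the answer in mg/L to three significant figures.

For a continuous step input, C/C₀ ≈ ½·erfc((x−vt)/(2√(Dt))).
vt = 0.908 × 23.5 = 21.338 m and 2√(Dt) = 2√(0.0626 × 23.5) = 2.426 m.
Argument (x−vt)/(2√(Dt)) = (22.2 − 21.338)/2.426 = 0.3553; ½·erfc(0.3553) = 0.3077.
C = 296 × 0.3077 = 91.1 mg/L.

91.1 mg/L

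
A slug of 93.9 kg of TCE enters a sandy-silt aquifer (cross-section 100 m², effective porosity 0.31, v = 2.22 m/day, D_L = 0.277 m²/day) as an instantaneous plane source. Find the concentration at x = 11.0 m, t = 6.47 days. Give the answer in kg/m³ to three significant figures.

0.132 kg/m³

For an instantaneous plane source, C(x,t) = M/(n_e·A·√(4πDt)) · exp(−(x−vt)²/(4Dt)), with n_e·A the pore (flow) area.
Plume center vt = 2.22 × 6.47 = 14.3634 m, so the well at 11.0 m is 3.3634 m upgradient of the peak.
√(4πDt) = 4.746 m, giving peak height M/(n_e·A·√(4πDt)) = 93.9/(0.31 × 100 × 4.746) = 0.6382 kg/m³.
(x−vt)²/(4Dt) = (-3.3634)²/(4 × 0.277 × 6.47) = 1.578; exp(−1.578) = 0.2064.
C = 0.6382 × 0.2064 = 0.132 kg/m³.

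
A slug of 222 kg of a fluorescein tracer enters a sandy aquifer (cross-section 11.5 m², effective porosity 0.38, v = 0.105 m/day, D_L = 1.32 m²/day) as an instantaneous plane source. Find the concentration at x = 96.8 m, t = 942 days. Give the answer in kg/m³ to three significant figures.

For an instantaneous plane source, C(x,t) = M/(n_e·A·√(4πDt)) · exp(−(x−vt)²/(4Dt)), with n_e·A the pore (flow) area.
Plume center vt = 0.105 × 942 = 98.91 m, so the well at 96.8 m is 2.11 m upgradient of the peak.
√(4πDt) = 125.0 m, giving peak height M/(n_e·A·√(4πDt)) = 222/(0.38 × 11.5 × 125.0) = 0.4064 kg/m³.
(x−vt)²/(4Dt) = (-2.11)²/(4 × 1.32 × 942) = 0.0008951; exp(−0.0008951) = 0.9991.
C = 0.4064 × 0.9991 = 0.406 kg/m³.

0.406 kg/m³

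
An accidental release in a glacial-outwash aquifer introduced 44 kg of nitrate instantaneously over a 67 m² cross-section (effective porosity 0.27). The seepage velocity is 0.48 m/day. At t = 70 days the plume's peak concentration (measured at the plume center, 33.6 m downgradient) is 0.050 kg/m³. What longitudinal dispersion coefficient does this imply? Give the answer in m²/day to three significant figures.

2.69 m²/day

At the plume center C_max = M/(n_e·A·√(4πDt)), so D = M²/(4πt·(n_e·A·C_max)²).
n_e·A·C_max = 0.27 × 67 × 0.050 = 0.9045 kg/m.
D = 44²/(4π × 70 × 0.9045²) = 2.69 m²/day.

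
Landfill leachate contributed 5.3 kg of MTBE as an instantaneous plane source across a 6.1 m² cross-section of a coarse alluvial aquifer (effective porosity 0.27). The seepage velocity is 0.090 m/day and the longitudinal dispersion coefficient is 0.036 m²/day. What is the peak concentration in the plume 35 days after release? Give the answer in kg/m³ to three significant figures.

0.809 kg/m³

The peak of an instantaneous 1D plume sits at x = vt; there the Gaussian factor is 1 and C_max = M/(n_e·A·√(4πDt)), where n_e·A is the pore area the mass is dissolved in.
√(4πDt) = √(4π × 0.036 × 35) = 3.979 m, so C_max = 5.3/(0.27 × 6.1 × 3.979) = 0.809 kg/m³.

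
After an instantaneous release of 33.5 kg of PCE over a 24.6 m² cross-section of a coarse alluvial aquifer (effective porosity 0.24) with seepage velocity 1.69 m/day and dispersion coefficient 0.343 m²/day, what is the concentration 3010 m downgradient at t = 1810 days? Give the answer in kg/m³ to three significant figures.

For an instantaneous plane source, C(x,t) = M/(n_e·A·√(4πDt)) · exp(−(x−vt)²/(4Dt)), with n_e·A the pore (flow) area.
Plume center vt = 1.69 × 1810 = 3058.9 m, so the well at 3010 m is 48.9 m upgradient of the peak.
√(4πDt) = 88.33 m, giving peak height M/(n_e·A·√(4πDt)) = 33.5/(0.24 × 24.6 × 88.33) = 0.06424 kg/m³.
(x−vt)²/(4Dt) = (-48.9)²/(4 × 0.343 × 1810) = 0.9629; exp(−0.9629) = 0.3818.
C = 0.06424 × 0.3818 = 0.0245 kg/m³.

0.0245 kg/m³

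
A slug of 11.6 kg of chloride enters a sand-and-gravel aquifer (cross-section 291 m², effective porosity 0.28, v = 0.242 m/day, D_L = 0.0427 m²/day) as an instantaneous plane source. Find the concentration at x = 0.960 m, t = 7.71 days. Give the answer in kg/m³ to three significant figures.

0.0375 kg/m³

For an instantaneous plane source, C(x,t) = M/(n_e·A·√(4πDt)) · exp(−(x−vt)²/(4Dt)), with n_e·A the pore (flow) area.
Plume center vt = 0.242 × 7.71 = 1.86582 m, so the well at 0.960 m is 0.90582 m upgradient of the peak.
√(4πDt) = 2.034 m, giving peak height M/(n_e·A·√(4πDt)) = 11.6/(0.28 × 291 × 2.034) = 0.06999 kg/m³.
(x−vt)²/(4Dt) = (-0.90582)²/(4 × 0.0427 × 7.71) = 0.6231; exp(−0.6231) = 0.5363.
C = 0.06999 × 0.5363 = 0.0375 kg/m³.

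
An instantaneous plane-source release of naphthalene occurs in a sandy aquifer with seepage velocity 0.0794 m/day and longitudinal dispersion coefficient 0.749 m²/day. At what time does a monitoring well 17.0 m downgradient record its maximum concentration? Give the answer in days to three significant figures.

For the 1D instantaneous-source solution, setting ∂C/∂t = 0 at fixed x gives v²t² + 2Dt − x² = 0, so t = (√(D² + v²x²) − D)/v².
√(D² + v²x²) = √(0.749² + 0.0794² × 17.0²) = 1.544; v² = 0.00630436.
t = (1.544 − 0.749)/0.00630436 = 126 days (vs. the pure-advection estimate x/v = 214 d).

126 days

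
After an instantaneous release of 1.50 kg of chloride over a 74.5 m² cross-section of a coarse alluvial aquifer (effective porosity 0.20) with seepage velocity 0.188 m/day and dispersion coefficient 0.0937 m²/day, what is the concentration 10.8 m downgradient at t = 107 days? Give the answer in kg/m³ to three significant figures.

For an instantaneous plane source, C(x,t) = M/(n_e·A·√(4πDt)) · exp(−(x−vt)²/(4Dt)), with n_e·A the pore (flow) area.
Plume center vt = 0.188 × 107 = 20.116 m, so the well at 10.8 m is 9.316 m upgradient of the peak.
√(4πDt) = 11.22 m, giving peak height M/(n_e·A·√(4πDt)) = 1.50/(0.20 × 74.5 × 11.22) = 0.008972 kg/m³.
(x−vt)²/(4Dt) = (-9.316)²/(4 × 0.0937 × 107) = 2.164; exp(−2.164) = 0.1149.
C = 0.008972 × 0.1149 = 0.00103 kg/m³.

0.00103 kg/m³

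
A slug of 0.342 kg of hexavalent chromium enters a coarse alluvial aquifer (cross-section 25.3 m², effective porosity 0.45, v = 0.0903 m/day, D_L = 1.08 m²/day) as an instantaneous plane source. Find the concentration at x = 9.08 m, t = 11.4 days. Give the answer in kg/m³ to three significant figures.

For an instantaneous plane source, C(x,t) = M/(n_e·A·√(4πDt)) · exp(−(x−vt)²/(4Dt)), with n_e·A the pore (flow) area.
Plume center vt = 0.0903 × 11.4 = 1.02942 m, so the well at 9.08 m is 8.05058 m downgradient of the peak.
√(4πDt) = 12.44 m, giving peak height M/(n_e·A·√(4πDt)) = 0.342/(0.45 × 25.3 × 12.44) = 0.002415 kg/m³.
(x−vt)²/(4Dt) = (8.05058)²/(4 × 1.08 × 11.4) = 1.316; exp(−1.316) = 0.2682.
C = 0.002415 × 0.2682 = 0.000648 kg/m³.

0.000648 kg/m³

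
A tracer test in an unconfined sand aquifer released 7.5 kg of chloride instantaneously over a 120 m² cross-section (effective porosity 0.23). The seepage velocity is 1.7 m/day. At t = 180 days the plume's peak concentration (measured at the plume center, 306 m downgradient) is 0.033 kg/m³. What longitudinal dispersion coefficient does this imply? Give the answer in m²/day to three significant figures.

At the plume center C_max = M/(n_e·A·√(4πDt)), so D = M²/(4πt·(n_e·A·C_max)²).
n_e·A·C_max = 0.23 × 120 × 0.033 = 0.9108 kg/m.
D = 7.5²/(4π × 180 × 0.9108²) = 0.0300 m²/day.

0.0300 m²/day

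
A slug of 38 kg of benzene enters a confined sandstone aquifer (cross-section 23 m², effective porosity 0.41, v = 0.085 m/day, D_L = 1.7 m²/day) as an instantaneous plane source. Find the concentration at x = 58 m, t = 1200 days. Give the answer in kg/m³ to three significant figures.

For an instantaneous plane source, C(x,t) = M/(n_e·A·√(4πDt)) · exp(−(x−vt)²/(4Dt)), with n_e·A the pore (flow) area.
Plume center vt = 0.085 × 1200 = 102 m, so the well at 58 m is 44 m upgradient of the peak.
√(4πDt) = 160.1 m, giving peak height M/(n_e·A·√(4πDt)) = 38/(0.41 × 23 × 160.1) = 0.02517 kg/m³.
(x−vt)²/(4Dt) = (-44)²/(4 × 1.7 × 1200) = 0.2373; exp(−0.2373) = 0.7888.
C = 0.02517 × 0.7888 = 0.0199 kg/m³.

0.0199 kg/m³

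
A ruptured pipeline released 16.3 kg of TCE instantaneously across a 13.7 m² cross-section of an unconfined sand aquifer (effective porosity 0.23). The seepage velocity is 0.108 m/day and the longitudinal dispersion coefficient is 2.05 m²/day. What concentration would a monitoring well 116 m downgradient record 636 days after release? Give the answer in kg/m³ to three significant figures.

For an instantaneous plane source, C(x,t) = M/(n_e·A·√(4πDt)) · exp(−(x−vt)²/(4Dt)), with n_e·A the pore (flow) area.
Plume center vt = 0.108 × 636 = 68.688 m, so the well at 116 m is 47.312 m downgradient of the peak.
√(4πDt) = 128.0 m, giving peak height M/(n_e·A·√(4πDt)) = 16.3/(0.23 × 13.7 × 128.0) = 0.04041 kg/m³.
(x−vt)²/(4Dt) = (47.312)²/(4 × 2.05 × 636) = 0.4292; exp(−0.4292) = 0.6510.
C = 0.04041 × 0.6510 = 0.0263 kg/m³.

0.0263 kg/m³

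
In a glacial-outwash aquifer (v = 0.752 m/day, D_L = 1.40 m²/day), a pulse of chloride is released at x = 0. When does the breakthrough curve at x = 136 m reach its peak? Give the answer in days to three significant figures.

178 days

For the 1D instantaneous-source solution, setting ∂C/∂t = 0 at fixed x gives v²t² + 2Dt − x² = 0, so t = (√(D² + v²x²) − D)/v².
√(D² + v²x²) = √(1.40² + 0.752² × 136²) = 102.3; v² = 0.565504.
t = (102.3 − 1.40)/0.565504 = 178 days (vs. the pure-advection estimate x/v = 181 d).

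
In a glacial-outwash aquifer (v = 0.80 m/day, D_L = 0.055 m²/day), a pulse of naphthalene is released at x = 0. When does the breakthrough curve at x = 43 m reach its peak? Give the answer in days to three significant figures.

For the 1D instantaneous-source solution, setting ∂C/∂t = 0 at fixed x gives v²t² + 2Dt − x² = 0, so t = (√(D² + v²x²) − D)/v².
√(D² + v²x²) = √(0.055² + 0.80² × 43²) = 34.40; v² = 0.64.
t = (34.40 − 0.055)/0.64 = 53.7 days (vs. the pure-advection estimate x/v = 53.8 d).

53.7 days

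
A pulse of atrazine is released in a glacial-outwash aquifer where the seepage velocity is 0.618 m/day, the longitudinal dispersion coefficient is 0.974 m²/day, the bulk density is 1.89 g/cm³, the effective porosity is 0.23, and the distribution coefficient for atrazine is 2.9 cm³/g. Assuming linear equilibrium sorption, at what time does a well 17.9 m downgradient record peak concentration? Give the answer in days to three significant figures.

Retardation factor R = 1 + ρ_b·K_d/n = 1 + 1.89 × 2.9/0.23 = 24.83.
Sorption retards both mechanisms: v_R = v/R = 0.02489 m/day, D_R = D/R = 0.03923 m²/day.
Peak time from v_R²t² + 2D_R t − x² = 0: t = (√(D_R² + v_R²x²) − D_R)/v_R².
√(D_R² + v_R²x²) = √(0.03923² + 0.02489² × 17.9²) = 0.4473; v_R² = 0.0006195.
t = (0.4473 − 0.03923)/0.0006195 = 659 days.

659 days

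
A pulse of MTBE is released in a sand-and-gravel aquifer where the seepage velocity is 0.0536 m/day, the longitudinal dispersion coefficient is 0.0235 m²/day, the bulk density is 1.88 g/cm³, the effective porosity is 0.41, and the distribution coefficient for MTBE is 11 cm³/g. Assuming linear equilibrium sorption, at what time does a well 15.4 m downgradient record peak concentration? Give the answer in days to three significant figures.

Retardation factor R = 1 + ρ_b·K_d/n = 1 + 1.88 × 11/0.41 = 51.44.
Sorption retards both mechanisms: v_R = v/R = 0.001042 m/day, D_R = D/R = 0.0004568 m²/day.
Peak time from v_R²t² + 2D_R t − x² = 0: t = (√(D_R² + v_R²x²) − D_R)/v_R².
√(D_R² + v_R²x²) = √(0.0004568² + 0.001042² × 15.4²) = 0.01605; v_R² = 1.086e-06.
t = (0.01605 − 0.0004568)/1.086e-06 = 14400 days.

14400 days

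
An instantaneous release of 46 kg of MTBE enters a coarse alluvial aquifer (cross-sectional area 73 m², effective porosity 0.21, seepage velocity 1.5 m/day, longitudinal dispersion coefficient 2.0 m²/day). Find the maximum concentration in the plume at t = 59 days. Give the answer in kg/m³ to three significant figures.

The peak of an instantaneous 1D plume sits at x = vt; there the Gaussian factor is 1 and C_max = M/(n_e·A·√(4πDt)), where n_e·A is the pore area the mass is dissolved in.
√(4πDt) = √(4π × 2.0 × 59) = 38.51 m, so C_max = 46/(0.21 × 73 × 38.51) = 0.0779 kg/m³.

0.0779 kg/m³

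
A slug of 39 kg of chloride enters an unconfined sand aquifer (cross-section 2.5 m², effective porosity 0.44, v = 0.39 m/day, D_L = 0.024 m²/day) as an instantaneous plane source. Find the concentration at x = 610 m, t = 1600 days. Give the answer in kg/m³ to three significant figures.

For an instantaneous plane source, C(x,t) = M/(n_e·A·√(4πDt)) · exp(−(x−vt)²/(4Dt)), with n_e·A the pore (flow) area.
Plume center vt = 0.39 × 1600 = 624 m, so the well at 610 m is 14 m upgradient of the peak.
√(4πDt) = 21.97 m, giving peak height M/(n_e·A·√(4πDt)) = 39/(0.44 × 2.5 × 21.97) = 1.614 kg/m³.
(x−vt)²/(4Dt) = (-14)²/(4 × 0.024 × 1600) = 1.276; exp(−1.276) = 0.2792.
C = 1.614 × 0.2792 = 0.451 kg/m³.

0.451 kg/m³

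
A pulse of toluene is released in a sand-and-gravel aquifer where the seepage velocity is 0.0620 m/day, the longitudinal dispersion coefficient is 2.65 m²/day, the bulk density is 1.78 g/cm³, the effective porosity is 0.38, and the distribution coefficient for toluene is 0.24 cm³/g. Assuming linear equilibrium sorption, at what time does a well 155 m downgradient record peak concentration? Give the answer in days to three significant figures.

Retardation factor R = 1 + ρ_b·K_d/n = 1 + 1.78 × 0.24/0.38 = 2.124.
Sorption retards both mechanisms: v_R = v/R = 0.02919 m/day, D_R = D/R = 1.248 m²/day.
Peak time from v_R²t² + 2D_R t − x² = 0: t = (√(D_R² + v_R²x²) − D_R)/v_R².
√(D_R² + v_R²x²) = √(1.248² + 0.02919² × 155²) = 4.693; v_R² = 0.0008521.
t = (4.693 − 1.248)/0.0008521 = 4040 days.

4040 days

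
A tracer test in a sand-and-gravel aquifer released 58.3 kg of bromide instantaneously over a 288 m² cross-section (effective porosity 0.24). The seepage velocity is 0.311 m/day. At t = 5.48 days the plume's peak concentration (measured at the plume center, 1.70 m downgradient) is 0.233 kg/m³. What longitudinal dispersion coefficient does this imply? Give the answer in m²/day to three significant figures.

At the plume center C_max = M/(n_e·A·√(4πDt)), so D = M²/(4πt·(n_e·A·C_max)²).
n_e·A·C_max = 0.24 × 288 × 0.233 = 16.10 kg/m.
D = 58.3²/(4π × 5.48 × 16.10²) = 0.190 m²/day.

0.190 m²/day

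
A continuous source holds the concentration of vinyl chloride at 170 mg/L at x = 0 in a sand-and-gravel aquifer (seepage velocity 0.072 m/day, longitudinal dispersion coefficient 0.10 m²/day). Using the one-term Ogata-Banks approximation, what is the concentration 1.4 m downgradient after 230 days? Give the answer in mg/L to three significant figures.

For a continuous step input, C/C₀ ≈ ½·erfc((x−vt)/(2√(Dt))).
vt = 0.072 × 230 = 16.56 m and 2√(Dt) = 2√(0.10 × 230) = 9.592 m.
Argument (x−vt)/(2√(Dt)) = (1.4 − 16.56)/9.592 = -1.580; ½·erfc(-1.580) = 0.9873.
C = 170 × 0.9873 = 168 mg/L.

168 mg/L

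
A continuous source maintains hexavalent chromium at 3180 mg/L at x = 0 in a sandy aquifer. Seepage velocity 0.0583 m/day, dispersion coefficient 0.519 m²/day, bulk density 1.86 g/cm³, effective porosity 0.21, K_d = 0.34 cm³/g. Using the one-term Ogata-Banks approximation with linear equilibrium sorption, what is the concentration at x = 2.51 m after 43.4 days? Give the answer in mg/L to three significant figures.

Retardation factor R = 1 + ρ_b·K_d/n = 1 + 1.86 × 0.34/0.21 = 4.011.
Sorption retards both mechanisms: v_R = v/R = 0.01454 m/day, D_R = D/R = 0.1294 m²/day.
v_R·t = 0.01454 × 43.4 = 0.631036 m; 2√(D_R t) = 4.740 m; argument = (2.51 − 0.631036)/4.740 = 0.3964.
C = C₀ × ½·erfc(0.3964) = 3180 × 0.2875 = 914 mg/L.

914 mg/L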